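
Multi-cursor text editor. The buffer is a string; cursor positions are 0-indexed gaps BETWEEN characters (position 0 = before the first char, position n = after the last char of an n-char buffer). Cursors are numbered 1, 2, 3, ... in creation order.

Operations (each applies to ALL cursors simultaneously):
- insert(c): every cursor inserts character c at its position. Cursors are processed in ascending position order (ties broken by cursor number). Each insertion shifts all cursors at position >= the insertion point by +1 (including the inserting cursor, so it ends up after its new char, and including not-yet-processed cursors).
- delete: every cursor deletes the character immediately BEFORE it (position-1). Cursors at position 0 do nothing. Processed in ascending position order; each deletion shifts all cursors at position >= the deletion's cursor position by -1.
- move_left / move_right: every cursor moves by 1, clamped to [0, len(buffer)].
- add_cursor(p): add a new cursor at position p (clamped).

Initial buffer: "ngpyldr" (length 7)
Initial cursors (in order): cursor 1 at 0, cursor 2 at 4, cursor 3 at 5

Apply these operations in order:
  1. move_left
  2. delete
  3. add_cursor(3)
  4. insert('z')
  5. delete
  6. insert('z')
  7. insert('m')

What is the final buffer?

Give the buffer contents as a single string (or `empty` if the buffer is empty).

Answer: zmngzzmmlzmdr

Derivation:
After op 1 (move_left): buffer="ngpyldr" (len 7), cursors c1@0 c2@3 c3@4, authorship .......
After op 2 (delete): buffer="ngldr" (len 5), cursors c1@0 c2@2 c3@2, authorship .....
After op 3 (add_cursor(3)): buffer="ngldr" (len 5), cursors c1@0 c2@2 c3@2 c4@3, authorship .....
After op 4 (insert('z')): buffer="zngzzlzdr" (len 9), cursors c1@1 c2@5 c3@5 c4@7, authorship 1..23.4..
After op 5 (delete): buffer="ngldr" (len 5), cursors c1@0 c2@2 c3@2 c4@3, authorship .....
After op 6 (insert('z')): buffer="zngzzlzdr" (len 9), cursors c1@1 c2@5 c3@5 c4@7, authorship 1..23.4..
After op 7 (insert('m')): buffer="zmngzzmmlzmdr" (len 13), cursors c1@2 c2@8 c3@8 c4@11, authorship 11..2323.44..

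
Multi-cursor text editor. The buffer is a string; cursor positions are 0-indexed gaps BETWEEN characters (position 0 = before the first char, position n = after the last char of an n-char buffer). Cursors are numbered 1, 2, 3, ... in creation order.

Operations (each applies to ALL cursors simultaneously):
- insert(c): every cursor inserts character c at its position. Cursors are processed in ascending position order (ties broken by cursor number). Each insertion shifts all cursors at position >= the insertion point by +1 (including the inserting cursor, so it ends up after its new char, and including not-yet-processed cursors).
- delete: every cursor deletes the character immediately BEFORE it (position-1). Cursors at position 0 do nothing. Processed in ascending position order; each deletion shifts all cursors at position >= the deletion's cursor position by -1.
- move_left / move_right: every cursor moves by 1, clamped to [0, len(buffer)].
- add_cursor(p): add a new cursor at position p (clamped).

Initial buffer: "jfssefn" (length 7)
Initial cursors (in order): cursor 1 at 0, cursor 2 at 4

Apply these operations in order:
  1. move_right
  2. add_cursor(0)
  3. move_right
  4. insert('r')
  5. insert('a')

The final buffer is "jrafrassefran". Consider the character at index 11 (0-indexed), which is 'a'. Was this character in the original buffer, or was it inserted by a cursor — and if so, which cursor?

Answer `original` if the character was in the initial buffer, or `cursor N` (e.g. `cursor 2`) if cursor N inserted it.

After op 1 (move_right): buffer="jfssefn" (len 7), cursors c1@1 c2@5, authorship .......
After op 2 (add_cursor(0)): buffer="jfssefn" (len 7), cursors c3@0 c1@1 c2@5, authorship .......
After op 3 (move_right): buffer="jfssefn" (len 7), cursors c3@1 c1@2 c2@6, authorship .......
After op 4 (insert('r')): buffer="jrfrssefrn" (len 10), cursors c3@2 c1@4 c2@9, authorship .3.1....2.
After op 5 (insert('a')): buffer="jrafrassefran" (len 13), cursors c3@3 c1@6 c2@12, authorship .33.11....22.
Authorship (.=original, N=cursor N): . 3 3 . 1 1 . . . . 2 2 .
Index 11: author = 2

Answer: cursor 2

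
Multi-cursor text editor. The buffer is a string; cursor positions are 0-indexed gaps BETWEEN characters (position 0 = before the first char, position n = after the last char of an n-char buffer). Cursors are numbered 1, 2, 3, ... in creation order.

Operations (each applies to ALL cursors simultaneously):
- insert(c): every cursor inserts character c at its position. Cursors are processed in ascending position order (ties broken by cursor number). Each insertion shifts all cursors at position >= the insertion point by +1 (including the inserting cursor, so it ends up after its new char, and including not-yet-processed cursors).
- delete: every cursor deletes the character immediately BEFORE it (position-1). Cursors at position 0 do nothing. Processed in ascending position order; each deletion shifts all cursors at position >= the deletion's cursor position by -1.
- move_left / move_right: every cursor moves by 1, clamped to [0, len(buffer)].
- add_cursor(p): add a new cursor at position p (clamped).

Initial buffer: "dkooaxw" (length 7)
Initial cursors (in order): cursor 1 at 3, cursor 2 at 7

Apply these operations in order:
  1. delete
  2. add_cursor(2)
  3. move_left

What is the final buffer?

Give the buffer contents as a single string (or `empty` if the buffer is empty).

Answer: dkoax

Derivation:
After op 1 (delete): buffer="dkoax" (len 5), cursors c1@2 c2@5, authorship .....
After op 2 (add_cursor(2)): buffer="dkoax" (len 5), cursors c1@2 c3@2 c2@5, authorship .....
After op 3 (move_left): buffer="dkoax" (len 5), cursors c1@1 c3@1 c2@4, authorship .....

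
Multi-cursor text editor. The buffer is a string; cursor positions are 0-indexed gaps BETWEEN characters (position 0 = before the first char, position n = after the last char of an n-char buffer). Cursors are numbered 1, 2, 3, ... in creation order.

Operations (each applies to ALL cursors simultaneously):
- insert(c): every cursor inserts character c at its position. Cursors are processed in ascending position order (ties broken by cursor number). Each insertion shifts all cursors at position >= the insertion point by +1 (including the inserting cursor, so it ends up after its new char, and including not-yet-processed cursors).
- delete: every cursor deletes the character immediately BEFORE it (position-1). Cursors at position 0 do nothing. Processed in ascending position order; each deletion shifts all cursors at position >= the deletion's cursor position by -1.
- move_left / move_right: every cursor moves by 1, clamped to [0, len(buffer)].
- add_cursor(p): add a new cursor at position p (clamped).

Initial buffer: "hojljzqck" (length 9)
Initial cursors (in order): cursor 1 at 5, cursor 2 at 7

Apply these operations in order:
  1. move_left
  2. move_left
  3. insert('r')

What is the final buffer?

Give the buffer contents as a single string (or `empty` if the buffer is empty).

Answer: hojrljrzqck

Derivation:
After op 1 (move_left): buffer="hojljzqck" (len 9), cursors c1@4 c2@6, authorship .........
After op 2 (move_left): buffer="hojljzqck" (len 9), cursors c1@3 c2@5, authorship .........
After op 3 (insert('r')): buffer="hojrljrzqck" (len 11), cursors c1@4 c2@7, authorship ...1..2....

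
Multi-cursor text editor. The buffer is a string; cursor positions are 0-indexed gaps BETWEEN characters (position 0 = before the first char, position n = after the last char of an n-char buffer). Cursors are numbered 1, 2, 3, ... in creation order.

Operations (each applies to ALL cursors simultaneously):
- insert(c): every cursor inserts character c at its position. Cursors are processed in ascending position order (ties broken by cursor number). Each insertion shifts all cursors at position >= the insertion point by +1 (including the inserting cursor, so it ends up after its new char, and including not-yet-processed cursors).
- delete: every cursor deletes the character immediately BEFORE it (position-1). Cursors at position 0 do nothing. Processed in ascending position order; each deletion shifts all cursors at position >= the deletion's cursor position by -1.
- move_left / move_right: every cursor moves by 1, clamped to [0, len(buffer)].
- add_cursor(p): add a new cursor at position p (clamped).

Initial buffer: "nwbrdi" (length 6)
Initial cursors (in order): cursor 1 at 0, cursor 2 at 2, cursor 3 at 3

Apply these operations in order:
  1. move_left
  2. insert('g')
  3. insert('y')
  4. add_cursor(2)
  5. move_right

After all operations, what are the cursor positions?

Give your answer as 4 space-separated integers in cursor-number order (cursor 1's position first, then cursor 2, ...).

After op 1 (move_left): buffer="nwbrdi" (len 6), cursors c1@0 c2@1 c3@2, authorship ......
After op 2 (insert('g')): buffer="gngwgbrdi" (len 9), cursors c1@1 c2@3 c3@5, authorship 1.2.3....
After op 3 (insert('y')): buffer="gyngywgybrdi" (len 12), cursors c1@2 c2@5 c3@8, authorship 11.22.33....
After op 4 (add_cursor(2)): buffer="gyngywgybrdi" (len 12), cursors c1@2 c4@2 c2@5 c3@8, authorship 11.22.33....
After op 5 (move_right): buffer="gyngywgybrdi" (len 12), cursors c1@3 c4@3 c2@6 c3@9, authorship 11.22.33....

Answer: 3 6 9 3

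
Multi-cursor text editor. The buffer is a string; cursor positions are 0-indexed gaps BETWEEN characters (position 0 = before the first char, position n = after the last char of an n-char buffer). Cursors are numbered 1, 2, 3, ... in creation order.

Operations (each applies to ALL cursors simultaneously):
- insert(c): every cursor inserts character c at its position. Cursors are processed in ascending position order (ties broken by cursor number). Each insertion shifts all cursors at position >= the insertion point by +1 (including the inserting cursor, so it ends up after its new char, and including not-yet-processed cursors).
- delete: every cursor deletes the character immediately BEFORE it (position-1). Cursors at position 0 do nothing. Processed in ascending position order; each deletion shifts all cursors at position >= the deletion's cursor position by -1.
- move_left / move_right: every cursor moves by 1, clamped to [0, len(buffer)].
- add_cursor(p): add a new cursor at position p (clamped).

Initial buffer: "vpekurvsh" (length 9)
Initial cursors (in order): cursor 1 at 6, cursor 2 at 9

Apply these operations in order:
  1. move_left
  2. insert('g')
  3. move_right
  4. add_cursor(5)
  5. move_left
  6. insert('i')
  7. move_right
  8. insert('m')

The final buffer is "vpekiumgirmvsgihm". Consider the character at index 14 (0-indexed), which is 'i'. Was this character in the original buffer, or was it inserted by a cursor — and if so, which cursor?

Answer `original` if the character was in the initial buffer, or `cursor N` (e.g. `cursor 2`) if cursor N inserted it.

After op 1 (move_left): buffer="vpekurvsh" (len 9), cursors c1@5 c2@8, authorship .........
After op 2 (insert('g')): buffer="vpekugrvsgh" (len 11), cursors c1@6 c2@10, authorship .....1...2.
After op 3 (move_right): buffer="vpekugrvsgh" (len 11), cursors c1@7 c2@11, authorship .....1...2.
After op 4 (add_cursor(5)): buffer="vpekugrvsgh" (len 11), cursors c3@5 c1@7 c2@11, authorship .....1...2.
After op 5 (move_left): buffer="vpekugrvsgh" (len 11), cursors c3@4 c1@6 c2@10, authorship .....1...2.
After op 6 (insert('i')): buffer="vpekiugirvsgih" (len 14), cursors c3@5 c1@8 c2@13, authorship ....3.11...22.
After op 7 (move_right): buffer="vpekiugirvsgih" (len 14), cursors c3@6 c1@9 c2@14, authorship ....3.11...22.
After op 8 (insert('m')): buffer="vpekiumgirmvsgihm" (len 17), cursors c3@7 c1@11 c2@17, authorship ....3.311.1..22.2
Authorship (.=original, N=cursor N): . . . . 3 . 3 1 1 . 1 . . 2 2 . 2
Index 14: author = 2

Answer: cursor 2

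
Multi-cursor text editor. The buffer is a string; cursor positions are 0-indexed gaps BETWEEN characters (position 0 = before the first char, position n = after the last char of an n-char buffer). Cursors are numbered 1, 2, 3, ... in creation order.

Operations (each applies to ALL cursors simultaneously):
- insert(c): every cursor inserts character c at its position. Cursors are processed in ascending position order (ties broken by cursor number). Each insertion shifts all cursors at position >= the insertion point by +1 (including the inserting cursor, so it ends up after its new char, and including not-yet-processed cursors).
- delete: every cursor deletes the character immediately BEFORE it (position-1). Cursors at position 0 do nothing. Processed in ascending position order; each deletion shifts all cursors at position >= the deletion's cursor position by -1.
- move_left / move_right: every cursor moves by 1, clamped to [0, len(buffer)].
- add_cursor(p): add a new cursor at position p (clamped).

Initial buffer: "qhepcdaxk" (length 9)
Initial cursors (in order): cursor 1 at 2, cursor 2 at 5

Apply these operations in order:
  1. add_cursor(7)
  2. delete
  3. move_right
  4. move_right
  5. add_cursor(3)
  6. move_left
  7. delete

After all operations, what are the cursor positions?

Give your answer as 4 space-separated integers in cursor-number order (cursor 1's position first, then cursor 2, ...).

After op 1 (add_cursor(7)): buffer="qhepcdaxk" (len 9), cursors c1@2 c2@5 c3@7, authorship .........
After op 2 (delete): buffer="qepdxk" (len 6), cursors c1@1 c2@3 c3@4, authorship ......
After op 3 (move_right): buffer="qepdxk" (len 6), cursors c1@2 c2@4 c3@5, authorship ......
After op 4 (move_right): buffer="qepdxk" (len 6), cursors c1@3 c2@5 c3@6, authorship ......
After op 5 (add_cursor(3)): buffer="qepdxk" (len 6), cursors c1@3 c4@3 c2@5 c3@6, authorship ......
After op 6 (move_left): buffer="qepdxk" (len 6), cursors c1@2 c4@2 c2@4 c3@5, authorship ......
After op 7 (delete): buffer="pk" (len 2), cursors c1@0 c4@0 c2@1 c3@1, authorship ..

Answer: 0 1 1 0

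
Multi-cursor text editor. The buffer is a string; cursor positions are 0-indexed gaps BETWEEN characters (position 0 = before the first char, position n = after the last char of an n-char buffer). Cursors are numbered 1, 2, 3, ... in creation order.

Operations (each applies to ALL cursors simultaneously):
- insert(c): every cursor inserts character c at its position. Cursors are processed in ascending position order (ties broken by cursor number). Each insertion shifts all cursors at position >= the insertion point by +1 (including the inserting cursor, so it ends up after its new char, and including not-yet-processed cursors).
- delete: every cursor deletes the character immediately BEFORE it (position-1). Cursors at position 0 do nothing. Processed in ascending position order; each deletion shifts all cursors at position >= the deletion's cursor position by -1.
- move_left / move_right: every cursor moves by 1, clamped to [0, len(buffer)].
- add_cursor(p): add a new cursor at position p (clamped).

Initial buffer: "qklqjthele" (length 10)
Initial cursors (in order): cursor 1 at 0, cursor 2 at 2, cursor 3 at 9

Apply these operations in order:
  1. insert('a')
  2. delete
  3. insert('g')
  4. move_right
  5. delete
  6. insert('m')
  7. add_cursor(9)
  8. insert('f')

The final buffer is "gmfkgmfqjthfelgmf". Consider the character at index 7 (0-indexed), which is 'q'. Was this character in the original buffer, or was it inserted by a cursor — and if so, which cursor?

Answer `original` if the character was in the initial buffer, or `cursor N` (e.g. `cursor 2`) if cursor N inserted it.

Answer: original

Derivation:
After op 1 (insert('a')): buffer="aqkalqjthelae" (len 13), cursors c1@1 c2@4 c3@12, authorship 1..2.......3.
After op 2 (delete): buffer="qklqjthele" (len 10), cursors c1@0 c2@2 c3@9, authorship ..........
After op 3 (insert('g')): buffer="gqkglqjthelge" (len 13), cursors c1@1 c2@4 c3@12, authorship 1..2.......3.
After op 4 (move_right): buffer="gqkglqjthelge" (len 13), cursors c1@2 c2@5 c3@13, authorship 1..2.......3.
After op 5 (delete): buffer="gkgqjthelg" (len 10), cursors c1@1 c2@3 c3@10, authorship 1.2......3
After op 6 (insert('m')): buffer="gmkgmqjthelgm" (len 13), cursors c1@2 c2@5 c3@13, authorship 11.22......33
After op 7 (add_cursor(9)): buffer="gmkgmqjthelgm" (len 13), cursors c1@2 c2@5 c4@9 c3@13, authorship 11.22......33
After op 8 (insert('f')): buffer="gmfkgmfqjthfelgmf" (len 17), cursors c1@3 c2@7 c4@12 c3@17, authorship 111.222....4..333
Authorship (.=original, N=cursor N): 1 1 1 . 2 2 2 . . . . 4 . . 3 3 3
Index 7: author = original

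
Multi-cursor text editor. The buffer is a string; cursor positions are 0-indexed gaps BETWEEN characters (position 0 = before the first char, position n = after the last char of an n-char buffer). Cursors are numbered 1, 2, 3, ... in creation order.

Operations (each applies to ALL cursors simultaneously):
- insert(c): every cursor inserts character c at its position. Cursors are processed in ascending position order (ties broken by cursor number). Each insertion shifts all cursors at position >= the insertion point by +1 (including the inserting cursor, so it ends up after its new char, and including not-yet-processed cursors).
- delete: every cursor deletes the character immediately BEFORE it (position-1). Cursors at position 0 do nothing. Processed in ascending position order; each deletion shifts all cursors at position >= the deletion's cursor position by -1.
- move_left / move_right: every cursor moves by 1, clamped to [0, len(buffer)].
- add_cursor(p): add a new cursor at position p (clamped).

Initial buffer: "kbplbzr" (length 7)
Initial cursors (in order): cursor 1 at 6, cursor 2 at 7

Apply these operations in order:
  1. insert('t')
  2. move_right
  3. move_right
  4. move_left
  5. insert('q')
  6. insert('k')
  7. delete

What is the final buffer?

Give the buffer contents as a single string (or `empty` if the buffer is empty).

After op 1 (insert('t')): buffer="kbplbztrt" (len 9), cursors c1@7 c2@9, authorship ......1.2
After op 2 (move_right): buffer="kbplbztrt" (len 9), cursors c1@8 c2@9, authorship ......1.2
After op 3 (move_right): buffer="kbplbztrt" (len 9), cursors c1@9 c2@9, authorship ......1.2
After op 4 (move_left): buffer="kbplbztrt" (len 9), cursors c1@8 c2@8, authorship ......1.2
After op 5 (insert('q')): buffer="kbplbztrqqt" (len 11), cursors c1@10 c2@10, authorship ......1.122
After op 6 (insert('k')): buffer="kbplbztrqqkkt" (len 13), cursors c1@12 c2@12, authorship ......1.12122
After op 7 (delete): buffer="kbplbztrqqt" (len 11), cursors c1@10 c2@10, authorship ......1.122

Answer: kbplbztrqqt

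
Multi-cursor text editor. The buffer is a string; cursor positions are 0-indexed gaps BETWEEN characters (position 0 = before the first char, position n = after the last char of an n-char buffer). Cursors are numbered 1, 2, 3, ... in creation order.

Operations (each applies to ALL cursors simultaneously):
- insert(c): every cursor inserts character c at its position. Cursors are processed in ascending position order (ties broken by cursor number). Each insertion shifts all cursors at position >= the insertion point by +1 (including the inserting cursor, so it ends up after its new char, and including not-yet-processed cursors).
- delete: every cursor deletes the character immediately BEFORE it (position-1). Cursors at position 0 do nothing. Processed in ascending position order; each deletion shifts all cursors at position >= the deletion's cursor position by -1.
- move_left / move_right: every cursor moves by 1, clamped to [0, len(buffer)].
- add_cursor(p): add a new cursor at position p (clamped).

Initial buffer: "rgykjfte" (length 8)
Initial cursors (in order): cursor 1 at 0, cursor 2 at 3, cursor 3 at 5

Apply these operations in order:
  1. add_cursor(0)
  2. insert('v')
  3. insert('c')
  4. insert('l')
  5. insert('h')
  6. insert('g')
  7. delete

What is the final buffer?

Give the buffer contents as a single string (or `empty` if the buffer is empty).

After op 1 (add_cursor(0)): buffer="rgykjfte" (len 8), cursors c1@0 c4@0 c2@3 c3@5, authorship ........
After op 2 (insert('v')): buffer="vvrgyvkjvfte" (len 12), cursors c1@2 c4@2 c2@6 c3@9, authorship 14...2..3...
After op 3 (insert('c')): buffer="vvccrgyvckjvcfte" (len 16), cursors c1@4 c4@4 c2@9 c3@13, authorship 1414...22..33...
After op 4 (insert('l')): buffer="vvccllrgyvclkjvclfte" (len 20), cursors c1@6 c4@6 c2@12 c3@17, authorship 141414...222..333...
After op 5 (insert('h')): buffer="vvccllhhrgyvclhkjvclhfte" (len 24), cursors c1@8 c4@8 c2@15 c3@21, authorship 14141414...2222..3333...
After op 6 (insert('g')): buffer="vvccllhhggrgyvclhgkjvclhgfte" (len 28), cursors c1@10 c4@10 c2@18 c3@25, authorship 1414141414...22222..33333...
After op 7 (delete): buffer="vvccllhhrgyvclhkjvclhfte" (len 24), cursors c1@8 c4@8 c2@15 c3@21, authorship 14141414...2222..3333...

Answer: vvccllhhrgyvclhkjvclhfte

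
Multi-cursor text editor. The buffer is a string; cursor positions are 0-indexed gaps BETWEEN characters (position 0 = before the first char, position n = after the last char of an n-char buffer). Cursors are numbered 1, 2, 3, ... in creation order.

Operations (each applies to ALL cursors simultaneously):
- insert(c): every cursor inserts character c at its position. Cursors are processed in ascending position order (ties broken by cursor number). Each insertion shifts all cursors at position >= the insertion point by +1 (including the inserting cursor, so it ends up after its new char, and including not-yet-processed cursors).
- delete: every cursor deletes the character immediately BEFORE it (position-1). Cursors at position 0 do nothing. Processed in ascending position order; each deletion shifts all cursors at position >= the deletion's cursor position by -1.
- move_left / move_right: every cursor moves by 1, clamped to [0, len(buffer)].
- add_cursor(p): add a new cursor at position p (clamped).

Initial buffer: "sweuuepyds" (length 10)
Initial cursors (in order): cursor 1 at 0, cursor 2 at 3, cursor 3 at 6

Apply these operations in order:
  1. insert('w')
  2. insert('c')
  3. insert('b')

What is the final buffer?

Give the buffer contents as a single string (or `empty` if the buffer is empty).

Answer: wcbswewcbuuewcbpyds

Derivation:
After op 1 (insert('w')): buffer="wswewuuewpyds" (len 13), cursors c1@1 c2@5 c3@9, authorship 1...2...3....
After op 2 (insert('c')): buffer="wcswewcuuewcpyds" (len 16), cursors c1@2 c2@7 c3@12, authorship 11...22...33....
After op 3 (insert('b')): buffer="wcbswewcbuuewcbpyds" (len 19), cursors c1@3 c2@9 c3@15, authorship 111...222...333....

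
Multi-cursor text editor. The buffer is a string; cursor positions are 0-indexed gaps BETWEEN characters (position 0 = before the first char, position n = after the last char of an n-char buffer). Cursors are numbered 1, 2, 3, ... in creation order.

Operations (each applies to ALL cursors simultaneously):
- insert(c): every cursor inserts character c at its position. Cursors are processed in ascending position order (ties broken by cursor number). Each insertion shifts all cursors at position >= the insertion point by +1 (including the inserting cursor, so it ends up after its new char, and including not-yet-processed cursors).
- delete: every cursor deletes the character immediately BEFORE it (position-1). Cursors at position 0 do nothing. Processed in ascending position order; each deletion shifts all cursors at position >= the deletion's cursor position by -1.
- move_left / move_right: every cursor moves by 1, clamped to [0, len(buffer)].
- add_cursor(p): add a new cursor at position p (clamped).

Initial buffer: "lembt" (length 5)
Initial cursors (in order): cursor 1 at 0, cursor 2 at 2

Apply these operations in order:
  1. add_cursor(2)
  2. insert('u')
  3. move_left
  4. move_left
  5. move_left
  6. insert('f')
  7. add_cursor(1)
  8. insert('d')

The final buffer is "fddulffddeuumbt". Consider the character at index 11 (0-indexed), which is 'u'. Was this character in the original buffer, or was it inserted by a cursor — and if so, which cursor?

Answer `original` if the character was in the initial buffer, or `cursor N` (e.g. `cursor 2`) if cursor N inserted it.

Answer: cursor 3

Derivation:
After op 1 (add_cursor(2)): buffer="lembt" (len 5), cursors c1@0 c2@2 c3@2, authorship .....
After op 2 (insert('u')): buffer="uleuumbt" (len 8), cursors c1@1 c2@5 c3@5, authorship 1..23...
After op 3 (move_left): buffer="uleuumbt" (len 8), cursors c1@0 c2@4 c3@4, authorship 1..23...
After op 4 (move_left): buffer="uleuumbt" (len 8), cursors c1@0 c2@3 c3@3, authorship 1..23...
After op 5 (move_left): buffer="uleuumbt" (len 8), cursors c1@0 c2@2 c3@2, authorship 1..23...
After op 6 (insert('f')): buffer="fulffeuumbt" (len 11), cursors c1@1 c2@5 c3@5, authorship 11.23.23...
After op 7 (add_cursor(1)): buffer="fulffeuumbt" (len 11), cursors c1@1 c4@1 c2@5 c3@5, authorship 11.23.23...
After op 8 (insert('d')): buffer="fddulffddeuumbt" (len 15), cursors c1@3 c4@3 c2@9 c3@9, authorship 1141.2323.23...
Authorship (.=original, N=cursor N): 1 1 4 1 . 2 3 2 3 . 2 3 . . .
Index 11: author = 3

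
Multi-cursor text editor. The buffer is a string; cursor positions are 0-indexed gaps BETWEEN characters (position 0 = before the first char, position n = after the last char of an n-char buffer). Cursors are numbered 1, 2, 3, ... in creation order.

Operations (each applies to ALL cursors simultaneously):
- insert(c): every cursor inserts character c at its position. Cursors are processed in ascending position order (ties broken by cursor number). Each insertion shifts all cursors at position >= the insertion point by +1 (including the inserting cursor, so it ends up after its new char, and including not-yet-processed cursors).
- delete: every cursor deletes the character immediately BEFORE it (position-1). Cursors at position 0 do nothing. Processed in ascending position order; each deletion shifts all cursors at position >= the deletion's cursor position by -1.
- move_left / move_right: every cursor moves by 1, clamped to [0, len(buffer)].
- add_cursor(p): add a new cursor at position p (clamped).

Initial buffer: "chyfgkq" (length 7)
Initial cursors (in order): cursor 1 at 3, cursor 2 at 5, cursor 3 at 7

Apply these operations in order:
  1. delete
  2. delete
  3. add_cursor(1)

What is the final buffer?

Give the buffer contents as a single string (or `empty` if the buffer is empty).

After op 1 (delete): buffer="chfk" (len 4), cursors c1@2 c2@3 c3@4, authorship ....
After op 2 (delete): buffer="c" (len 1), cursors c1@1 c2@1 c3@1, authorship .
After op 3 (add_cursor(1)): buffer="c" (len 1), cursors c1@1 c2@1 c3@1 c4@1, authorship .

Answer: c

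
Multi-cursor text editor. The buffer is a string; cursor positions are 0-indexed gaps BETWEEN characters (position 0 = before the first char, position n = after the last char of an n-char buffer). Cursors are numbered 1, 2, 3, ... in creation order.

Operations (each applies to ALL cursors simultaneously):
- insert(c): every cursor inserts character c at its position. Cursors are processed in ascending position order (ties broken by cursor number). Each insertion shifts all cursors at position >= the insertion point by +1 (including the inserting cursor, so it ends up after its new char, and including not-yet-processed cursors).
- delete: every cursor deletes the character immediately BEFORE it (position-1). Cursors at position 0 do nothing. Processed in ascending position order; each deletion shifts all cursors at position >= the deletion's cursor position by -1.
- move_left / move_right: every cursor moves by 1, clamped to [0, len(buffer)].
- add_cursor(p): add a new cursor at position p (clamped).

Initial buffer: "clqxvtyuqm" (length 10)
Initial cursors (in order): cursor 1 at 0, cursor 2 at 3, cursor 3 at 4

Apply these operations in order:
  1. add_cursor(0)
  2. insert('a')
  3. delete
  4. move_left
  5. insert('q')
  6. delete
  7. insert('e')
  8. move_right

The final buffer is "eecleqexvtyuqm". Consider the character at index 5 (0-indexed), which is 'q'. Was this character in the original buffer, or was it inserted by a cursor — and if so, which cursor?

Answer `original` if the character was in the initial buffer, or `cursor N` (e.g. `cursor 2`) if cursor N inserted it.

After op 1 (add_cursor(0)): buffer="clqxvtyuqm" (len 10), cursors c1@0 c4@0 c2@3 c3@4, authorship ..........
After op 2 (insert('a')): buffer="aaclqaxavtyuqm" (len 14), cursors c1@2 c4@2 c2@6 c3@8, authorship 14...2.3......
After op 3 (delete): buffer="clqxvtyuqm" (len 10), cursors c1@0 c4@0 c2@3 c3@4, authorship ..........
After op 4 (move_left): buffer="clqxvtyuqm" (len 10), cursors c1@0 c4@0 c2@2 c3@3, authorship ..........
After op 5 (insert('q')): buffer="qqclqqqxvtyuqm" (len 14), cursors c1@2 c4@2 c2@5 c3@7, authorship 14..2.3.......
After op 6 (delete): buffer="clqxvtyuqm" (len 10), cursors c1@0 c4@0 c2@2 c3@3, authorship ..........
After op 7 (insert('e')): buffer="eecleqexvtyuqm" (len 14), cursors c1@2 c4@2 c2@5 c3@7, authorship 14..2.3.......
After op 8 (move_right): buffer="eecleqexvtyuqm" (len 14), cursors c1@3 c4@3 c2@6 c3@8, authorship 14..2.3.......
Authorship (.=original, N=cursor N): 1 4 . . 2 . 3 . . . . . . .
Index 5: author = original

Answer: original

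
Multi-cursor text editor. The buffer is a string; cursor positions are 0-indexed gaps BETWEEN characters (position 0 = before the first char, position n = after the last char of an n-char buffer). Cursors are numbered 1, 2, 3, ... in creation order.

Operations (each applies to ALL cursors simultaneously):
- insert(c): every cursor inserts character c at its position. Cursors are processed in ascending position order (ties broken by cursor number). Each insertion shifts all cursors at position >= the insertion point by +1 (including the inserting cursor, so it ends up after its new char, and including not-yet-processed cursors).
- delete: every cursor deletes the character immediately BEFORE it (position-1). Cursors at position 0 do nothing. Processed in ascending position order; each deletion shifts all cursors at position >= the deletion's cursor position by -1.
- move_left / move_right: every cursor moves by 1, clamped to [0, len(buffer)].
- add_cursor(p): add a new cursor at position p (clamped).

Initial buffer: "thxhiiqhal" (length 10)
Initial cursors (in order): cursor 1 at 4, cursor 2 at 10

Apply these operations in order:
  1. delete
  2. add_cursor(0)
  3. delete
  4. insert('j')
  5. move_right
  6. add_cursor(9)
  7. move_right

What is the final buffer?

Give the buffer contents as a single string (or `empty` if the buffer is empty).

Answer: jthjiiqhj

Derivation:
After op 1 (delete): buffer="thxiiqha" (len 8), cursors c1@3 c2@8, authorship ........
After op 2 (add_cursor(0)): buffer="thxiiqha" (len 8), cursors c3@0 c1@3 c2@8, authorship ........
After op 3 (delete): buffer="thiiqh" (len 6), cursors c3@0 c1@2 c2@6, authorship ......
After op 4 (insert('j')): buffer="jthjiiqhj" (len 9), cursors c3@1 c1@4 c2@9, authorship 3..1....2
After op 5 (move_right): buffer="jthjiiqhj" (len 9), cursors c3@2 c1@5 c2@9, authorship 3..1....2
After op 6 (add_cursor(9)): buffer="jthjiiqhj" (len 9), cursors c3@2 c1@5 c2@9 c4@9, authorship 3..1....2
After op 7 (move_right): buffer="jthjiiqhj" (len 9), cursors c3@3 c1@6 c2@9 c4@9, authorship 3..1....2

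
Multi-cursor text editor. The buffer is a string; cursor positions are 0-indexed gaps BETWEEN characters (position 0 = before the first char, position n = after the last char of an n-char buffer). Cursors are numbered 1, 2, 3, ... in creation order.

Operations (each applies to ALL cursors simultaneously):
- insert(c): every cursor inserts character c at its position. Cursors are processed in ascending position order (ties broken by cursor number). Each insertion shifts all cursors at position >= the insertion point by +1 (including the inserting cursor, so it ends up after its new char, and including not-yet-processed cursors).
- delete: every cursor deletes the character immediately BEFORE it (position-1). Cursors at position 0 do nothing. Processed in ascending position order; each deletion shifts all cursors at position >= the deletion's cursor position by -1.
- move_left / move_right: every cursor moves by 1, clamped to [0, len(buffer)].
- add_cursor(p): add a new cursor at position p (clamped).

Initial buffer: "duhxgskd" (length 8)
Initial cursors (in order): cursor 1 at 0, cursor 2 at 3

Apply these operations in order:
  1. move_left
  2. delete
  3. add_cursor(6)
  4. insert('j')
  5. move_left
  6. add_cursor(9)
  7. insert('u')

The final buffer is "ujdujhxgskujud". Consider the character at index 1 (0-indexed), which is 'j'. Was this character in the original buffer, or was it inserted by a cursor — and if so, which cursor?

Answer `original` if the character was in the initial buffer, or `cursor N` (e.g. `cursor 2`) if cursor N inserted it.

Answer: cursor 1

Derivation:
After op 1 (move_left): buffer="duhxgskd" (len 8), cursors c1@0 c2@2, authorship ........
After op 2 (delete): buffer="dhxgskd" (len 7), cursors c1@0 c2@1, authorship .......
After op 3 (add_cursor(6)): buffer="dhxgskd" (len 7), cursors c1@0 c2@1 c3@6, authorship .......
After op 4 (insert('j')): buffer="jdjhxgskjd" (len 10), cursors c1@1 c2@3 c3@9, authorship 1.2.....3.
After op 5 (move_left): buffer="jdjhxgskjd" (len 10), cursors c1@0 c2@2 c3@8, authorship 1.2.....3.
After op 6 (add_cursor(9)): buffer="jdjhxgskjd" (len 10), cursors c1@0 c2@2 c3@8 c4@9, authorship 1.2.....3.
After op 7 (insert('u')): buffer="ujdujhxgskujud" (len 14), cursors c1@1 c2@4 c3@11 c4@13, authorship 11.22.....334.
Authorship (.=original, N=cursor N): 1 1 . 2 2 . . . . . 3 3 4 .
Index 1: author = 1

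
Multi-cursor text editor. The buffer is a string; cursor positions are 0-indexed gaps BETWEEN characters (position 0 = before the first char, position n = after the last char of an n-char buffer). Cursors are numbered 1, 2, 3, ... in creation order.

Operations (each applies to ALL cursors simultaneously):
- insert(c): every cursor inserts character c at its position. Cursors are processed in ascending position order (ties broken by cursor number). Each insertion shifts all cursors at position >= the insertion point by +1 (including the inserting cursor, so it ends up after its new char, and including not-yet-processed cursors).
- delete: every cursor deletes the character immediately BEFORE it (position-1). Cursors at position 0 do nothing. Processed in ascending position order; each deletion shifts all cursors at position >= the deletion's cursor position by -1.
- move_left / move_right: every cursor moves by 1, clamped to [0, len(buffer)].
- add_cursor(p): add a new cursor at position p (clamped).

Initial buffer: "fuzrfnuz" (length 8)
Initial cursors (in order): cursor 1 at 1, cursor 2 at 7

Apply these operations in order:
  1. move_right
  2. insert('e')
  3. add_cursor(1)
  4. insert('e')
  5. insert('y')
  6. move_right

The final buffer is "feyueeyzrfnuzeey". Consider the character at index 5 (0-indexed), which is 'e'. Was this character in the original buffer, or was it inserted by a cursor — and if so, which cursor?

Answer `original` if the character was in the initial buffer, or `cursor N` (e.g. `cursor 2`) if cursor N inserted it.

Answer: cursor 1

Derivation:
After op 1 (move_right): buffer="fuzrfnuz" (len 8), cursors c1@2 c2@8, authorship ........
After op 2 (insert('e')): buffer="fuezrfnuze" (len 10), cursors c1@3 c2@10, authorship ..1......2
After op 3 (add_cursor(1)): buffer="fuezrfnuze" (len 10), cursors c3@1 c1@3 c2@10, authorship ..1......2
After op 4 (insert('e')): buffer="feueezrfnuzee" (len 13), cursors c3@2 c1@5 c2@13, authorship .3.11......22
After op 5 (insert('y')): buffer="feyueeyzrfnuzeey" (len 16), cursors c3@3 c1@7 c2@16, authorship .33.111......222
After op 6 (move_right): buffer="feyueeyzrfnuzeey" (len 16), cursors c3@4 c1@8 c2@16, authorship .33.111......222
Authorship (.=original, N=cursor N): . 3 3 . 1 1 1 . . . . . . 2 2 2
Index 5: author = 1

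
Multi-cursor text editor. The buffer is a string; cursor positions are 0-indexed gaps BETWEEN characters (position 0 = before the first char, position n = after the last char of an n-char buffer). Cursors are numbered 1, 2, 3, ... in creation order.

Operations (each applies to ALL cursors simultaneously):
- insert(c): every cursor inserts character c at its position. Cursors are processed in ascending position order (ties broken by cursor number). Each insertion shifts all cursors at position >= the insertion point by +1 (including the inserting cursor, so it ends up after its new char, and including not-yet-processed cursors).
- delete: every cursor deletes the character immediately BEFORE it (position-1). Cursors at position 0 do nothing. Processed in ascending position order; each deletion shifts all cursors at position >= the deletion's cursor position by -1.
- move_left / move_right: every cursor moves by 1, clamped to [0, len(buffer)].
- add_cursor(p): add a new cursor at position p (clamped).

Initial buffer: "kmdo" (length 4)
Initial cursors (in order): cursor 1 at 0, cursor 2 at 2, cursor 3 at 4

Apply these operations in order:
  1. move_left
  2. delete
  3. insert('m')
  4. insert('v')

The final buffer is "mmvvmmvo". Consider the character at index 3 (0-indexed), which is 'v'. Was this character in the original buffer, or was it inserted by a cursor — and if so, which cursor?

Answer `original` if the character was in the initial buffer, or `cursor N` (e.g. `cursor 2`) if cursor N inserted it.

Answer: cursor 2

Derivation:
After op 1 (move_left): buffer="kmdo" (len 4), cursors c1@0 c2@1 c3@3, authorship ....
After op 2 (delete): buffer="mo" (len 2), cursors c1@0 c2@0 c3@1, authorship ..
After op 3 (insert('m')): buffer="mmmmo" (len 5), cursors c1@2 c2@2 c3@4, authorship 12.3.
After op 4 (insert('v')): buffer="mmvvmmvo" (len 8), cursors c1@4 c2@4 c3@7, authorship 1212.33.
Authorship (.=original, N=cursor N): 1 2 1 2 . 3 3 .
Index 3: author = 2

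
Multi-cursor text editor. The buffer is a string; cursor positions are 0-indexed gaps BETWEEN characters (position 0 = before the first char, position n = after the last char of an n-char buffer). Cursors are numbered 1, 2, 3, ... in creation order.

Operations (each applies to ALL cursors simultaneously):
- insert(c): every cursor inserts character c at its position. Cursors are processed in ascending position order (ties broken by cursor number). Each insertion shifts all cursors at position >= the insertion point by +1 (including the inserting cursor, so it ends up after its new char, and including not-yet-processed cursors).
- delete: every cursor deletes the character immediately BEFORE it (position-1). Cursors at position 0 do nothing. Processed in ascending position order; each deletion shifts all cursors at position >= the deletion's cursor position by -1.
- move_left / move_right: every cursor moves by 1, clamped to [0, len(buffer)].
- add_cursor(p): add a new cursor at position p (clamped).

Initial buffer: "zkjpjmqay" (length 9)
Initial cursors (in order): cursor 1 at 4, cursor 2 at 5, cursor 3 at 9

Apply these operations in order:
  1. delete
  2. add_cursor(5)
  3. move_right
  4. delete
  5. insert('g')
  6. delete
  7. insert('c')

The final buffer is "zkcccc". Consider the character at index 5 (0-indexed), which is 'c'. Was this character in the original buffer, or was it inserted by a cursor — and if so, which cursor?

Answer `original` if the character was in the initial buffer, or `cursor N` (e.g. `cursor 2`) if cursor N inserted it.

After op 1 (delete): buffer="zkjmqa" (len 6), cursors c1@3 c2@3 c3@6, authorship ......
After op 2 (add_cursor(5)): buffer="zkjmqa" (len 6), cursors c1@3 c2@3 c4@5 c3@6, authorship ......
After op 3 (move_right): buffer="zkjmqa" (len 6), cursors c1@4 c2@4 c3@6 c4@6, authorship ......
After op 4 (delete): buffer="zk" (len 2), cursors c1@2 c2@2 c3@2 c4@2, authorship ..
After op 5 (insert('g')): buffer="zkgggg" (len 6), cursors c1@6 c2@6 c3@6 c4@6, authorship ..1234
After op 6 (delete): buffer="zk" (len 2), cursors c1@2 c2@2 c3@2 c4@2, authorship ..
After op 7 (insert('c')): buffer="zkcccc" (len 6), cursors c1@6 c2@6 c3@6 c4@6, authorship ..1234
Authorship (.=original, N=cursor N): . . 1 2 3 4
Index 5: author = 4

Answer: cursor 4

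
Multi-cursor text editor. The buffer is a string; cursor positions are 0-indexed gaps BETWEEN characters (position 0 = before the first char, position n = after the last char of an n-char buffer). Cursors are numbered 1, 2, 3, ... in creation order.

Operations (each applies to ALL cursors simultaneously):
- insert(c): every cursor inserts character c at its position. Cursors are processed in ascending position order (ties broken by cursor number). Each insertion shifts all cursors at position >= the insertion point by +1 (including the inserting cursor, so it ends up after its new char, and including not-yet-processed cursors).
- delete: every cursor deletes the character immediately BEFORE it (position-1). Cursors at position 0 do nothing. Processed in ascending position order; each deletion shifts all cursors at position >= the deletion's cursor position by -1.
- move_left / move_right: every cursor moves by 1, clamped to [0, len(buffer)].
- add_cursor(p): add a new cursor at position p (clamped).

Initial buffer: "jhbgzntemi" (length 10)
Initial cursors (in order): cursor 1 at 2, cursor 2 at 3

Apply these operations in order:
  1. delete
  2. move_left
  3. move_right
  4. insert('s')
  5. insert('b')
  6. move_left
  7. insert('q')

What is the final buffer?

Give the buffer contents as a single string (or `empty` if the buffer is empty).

Answer: jssbqqbgzntemi

Derivation:
After op 1 (delete): buffer="jgzntemi" (len 8), cursors c1@1 c2@1, authorship ........
After op 2 (move_left): buffer="jgzntemi" (len 8), cursors c1@0 c2@0, authorship ........
After op 3 (move_right): buffer="jgzntemi" (len 8), cursors c1@1 c2@1, authorship ........
After op 4 (insert('s')): buffer="jssgzntemi" (len 10), cursors c1@3 c2@3, authorship .12.......
After op 5 (insert('b')): buffer="jssbbgzntemi" (len 12), cursors c1@5 c2@5, authorship .1212.......
After op 6 (move_left): buffer="jssbbgzntemi" (len 12), cursors c1@4 c2@4, authorship .1212.......
After op 7 (insert('q')): buffer="jssbqqbgzntemi" (len 14), cursors c1@6 c2@6, authorship .121122.......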